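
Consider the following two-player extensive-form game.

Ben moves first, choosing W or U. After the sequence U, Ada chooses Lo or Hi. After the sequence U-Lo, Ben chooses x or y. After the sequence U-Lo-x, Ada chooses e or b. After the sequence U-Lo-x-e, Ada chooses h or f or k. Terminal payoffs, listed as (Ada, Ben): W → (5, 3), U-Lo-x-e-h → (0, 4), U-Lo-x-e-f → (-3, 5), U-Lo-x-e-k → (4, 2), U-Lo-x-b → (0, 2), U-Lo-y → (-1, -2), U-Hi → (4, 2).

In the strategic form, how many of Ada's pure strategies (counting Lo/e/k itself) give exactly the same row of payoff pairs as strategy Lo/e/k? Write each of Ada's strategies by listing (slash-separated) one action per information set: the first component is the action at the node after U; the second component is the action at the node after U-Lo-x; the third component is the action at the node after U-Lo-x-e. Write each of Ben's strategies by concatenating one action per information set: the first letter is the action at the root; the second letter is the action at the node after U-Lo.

1

Row for Lo/e/k (columns Wx, Wy, Ux, Uy): (5,3) (5,3) (4,2) (-1,-2).
Every one of Ada's information sets is on the play path for some reply by Ben when Ada follows Lo/e/k.
Changing the action at any of them therefore changes at least one column, so only Lo/e/k itself gives this row.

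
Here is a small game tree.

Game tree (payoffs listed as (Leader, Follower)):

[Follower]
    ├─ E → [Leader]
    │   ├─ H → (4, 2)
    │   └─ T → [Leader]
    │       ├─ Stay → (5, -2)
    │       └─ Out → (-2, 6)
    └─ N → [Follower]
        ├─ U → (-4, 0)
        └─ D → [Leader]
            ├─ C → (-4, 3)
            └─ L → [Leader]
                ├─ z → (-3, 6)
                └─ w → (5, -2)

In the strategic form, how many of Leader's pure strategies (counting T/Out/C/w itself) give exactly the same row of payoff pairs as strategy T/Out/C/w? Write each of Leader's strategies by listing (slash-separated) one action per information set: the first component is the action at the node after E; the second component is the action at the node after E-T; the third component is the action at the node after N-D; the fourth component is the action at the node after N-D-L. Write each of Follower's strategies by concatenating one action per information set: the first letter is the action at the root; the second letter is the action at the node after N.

Row for T/Out/C/w (columns EU, ED, NU, ND): (-2,6) (-2,6) (-4,0) (-4,3).
Under T/Out/C/w, Leader's choice at the node after N-D-L can never be reached regardless of what Follower does, so varying those choices leaves every outcome unchanged.
Holding the reachable choices fixed and varying the unreachable one freely already gives 2 equivalent strategies.
No other strategy reproduces this row, so those 2 are the full class: T/Out/C/z, T/Out/C/w.

2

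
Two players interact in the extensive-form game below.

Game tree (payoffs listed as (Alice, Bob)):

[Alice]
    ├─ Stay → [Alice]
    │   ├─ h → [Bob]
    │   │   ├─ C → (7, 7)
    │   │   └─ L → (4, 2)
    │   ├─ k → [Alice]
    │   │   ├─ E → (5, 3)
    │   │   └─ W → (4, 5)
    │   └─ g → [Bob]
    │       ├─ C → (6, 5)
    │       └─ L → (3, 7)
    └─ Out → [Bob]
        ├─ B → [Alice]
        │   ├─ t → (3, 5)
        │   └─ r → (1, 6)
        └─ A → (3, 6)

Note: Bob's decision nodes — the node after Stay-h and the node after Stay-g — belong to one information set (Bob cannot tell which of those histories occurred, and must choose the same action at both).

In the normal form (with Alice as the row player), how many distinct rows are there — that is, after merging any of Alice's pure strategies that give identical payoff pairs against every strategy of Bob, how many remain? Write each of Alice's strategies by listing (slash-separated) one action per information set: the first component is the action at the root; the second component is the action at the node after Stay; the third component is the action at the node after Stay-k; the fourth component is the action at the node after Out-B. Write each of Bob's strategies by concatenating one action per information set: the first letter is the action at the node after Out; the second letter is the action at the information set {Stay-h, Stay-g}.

6

Alice has 24 pure strategies: Stay/h/E/t, Stay/h/E/r, Stay/h/W/t, Stay/h/W/r, Stay/k/E/t, Stay/k/E/r, Stay/k/W/t, Stay/k/W/r, Stay/g/E/t, Stay/g/E/r, Stay/g/W/t, Stay/g/W/r, Out/h/E/t, Out/h/E/r, Out/h/W/t, Out/h/W/r, Out/k/E/t, Out/k/E/r, Out/k/W/t, Out/k/W/r, Out/g/E/t, Out/g/E/r, Out/g/W/t, Out/g/W/r. Columns: BC, BL, AC, AL.
{Stay/h/E/t, Stay/h/E/r, Stay/h/W/t, Stay/h/W/r} → row (7,7) (4,2) (7,7) (4,2)
{Stay/k/E/t, Stay/k/E/r} → row (5,3) (5,3) (5,3) (5,3)
{Stay/k/W/t, Stay/k/W/r} → row (4,5) (4,5) (4,5) (4,5)
{Stay/g/E/t, Stay/g/E/r, Stay/g/W/t, Stay/g/W/r} → row (6,5) (3,7) (6,5) (3,7)
{Out/h/E/t, Out/h/W/t, Out/k/E/t, Out/k/W/t, Out/g/E/t, Out/g/W/t} → row (3,5) (3,5) (3,6) (3,6)
{Out/h/E/r, Out/h/W/r, Out/k/E/r, Out/k/W/r, Out/g/E/r, Out/g/W/r} → row (1,6) (1,6) (3,6) (3,6)
That's 6 distinct rows out of 24 strategies.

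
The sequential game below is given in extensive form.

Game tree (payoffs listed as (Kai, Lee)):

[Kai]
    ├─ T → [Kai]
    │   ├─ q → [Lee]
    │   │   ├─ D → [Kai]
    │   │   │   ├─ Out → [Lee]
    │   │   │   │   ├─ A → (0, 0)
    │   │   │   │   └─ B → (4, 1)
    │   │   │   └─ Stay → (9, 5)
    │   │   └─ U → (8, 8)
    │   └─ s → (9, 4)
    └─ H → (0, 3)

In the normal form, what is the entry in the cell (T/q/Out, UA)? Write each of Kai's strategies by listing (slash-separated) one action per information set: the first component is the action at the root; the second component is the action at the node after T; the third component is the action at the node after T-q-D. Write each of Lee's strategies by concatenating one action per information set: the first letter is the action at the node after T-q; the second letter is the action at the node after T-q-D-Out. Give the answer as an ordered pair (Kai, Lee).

Trace the play path from the root:
  Kai plays T
  Kai plays q at [T]
  Lee plays U at [T-q]
→ terminal payoff (8, 8).
(Kai's choice at the node after T-q-D is never reached on this path, so it doesn't affect the outcome.)

(8, 8)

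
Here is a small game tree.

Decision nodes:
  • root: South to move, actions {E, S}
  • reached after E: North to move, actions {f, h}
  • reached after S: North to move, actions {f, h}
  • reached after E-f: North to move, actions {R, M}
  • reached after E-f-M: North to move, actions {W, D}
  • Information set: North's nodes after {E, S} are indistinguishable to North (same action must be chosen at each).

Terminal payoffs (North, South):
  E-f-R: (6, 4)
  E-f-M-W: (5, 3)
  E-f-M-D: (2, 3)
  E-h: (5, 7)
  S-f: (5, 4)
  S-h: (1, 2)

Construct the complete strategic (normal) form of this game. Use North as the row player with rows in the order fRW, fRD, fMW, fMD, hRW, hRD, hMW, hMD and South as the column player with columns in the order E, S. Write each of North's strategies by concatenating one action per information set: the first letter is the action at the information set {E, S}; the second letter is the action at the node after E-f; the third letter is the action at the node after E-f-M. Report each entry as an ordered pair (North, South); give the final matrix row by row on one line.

            E        S
 fRW    (6,4)    (5,4)
 fRD    (6,4)    (5,4)
 fMW    (5,3)    (5,4)
 fMD    (2,3)    (5,4)
 hRW    (5,7)    (1,2)
 hRD    (5,7)    (1,2)
 hMW    (5,7)    (1,2)
 hMD    (5,7)    (1,2)

fRW: (6,4) (5,4) | fRD: (6,4) (5,4) | fMW: (5,3) (5,4) | fMD: (2,3) (5,4) | hRW: (5,7) (1,2) | hRD: (5,7) (1,2) | hMW: (5,7) (1,2) | hMD: (5,7) (1,2)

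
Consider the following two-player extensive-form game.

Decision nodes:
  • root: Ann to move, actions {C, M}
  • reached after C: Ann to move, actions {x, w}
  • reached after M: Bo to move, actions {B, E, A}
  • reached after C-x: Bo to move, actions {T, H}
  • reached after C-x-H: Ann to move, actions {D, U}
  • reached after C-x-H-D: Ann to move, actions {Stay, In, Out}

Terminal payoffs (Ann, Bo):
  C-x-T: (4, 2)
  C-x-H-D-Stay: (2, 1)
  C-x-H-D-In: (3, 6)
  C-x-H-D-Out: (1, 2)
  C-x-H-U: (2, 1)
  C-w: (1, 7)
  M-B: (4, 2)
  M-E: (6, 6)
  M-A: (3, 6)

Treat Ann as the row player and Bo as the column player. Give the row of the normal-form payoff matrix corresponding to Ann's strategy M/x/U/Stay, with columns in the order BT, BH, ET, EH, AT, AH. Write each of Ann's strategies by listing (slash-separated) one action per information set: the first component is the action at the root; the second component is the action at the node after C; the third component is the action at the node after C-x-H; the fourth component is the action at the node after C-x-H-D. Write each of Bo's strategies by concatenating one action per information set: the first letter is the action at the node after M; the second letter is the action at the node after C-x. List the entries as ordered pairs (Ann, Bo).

(4,2) (4,2) (6,6) (6,6) (3,6) (3,6)

vs BT: Ann plays M → Bo plays B at [M] → (4, 2)
vs BH: Ann plays M → Bo plays B at [M] → (4, 2)
vs ET: Ann plays M → Bo plays E at [M] → (6, 6)
vs EH: Ann plays M → Bo plays E at [M] → (6, 6)
vs AT: Ann plays M → Bo plays A at [M] → (3, 6)
vs AH: Ann plays M → Bo plays A at [M] → (3, 6)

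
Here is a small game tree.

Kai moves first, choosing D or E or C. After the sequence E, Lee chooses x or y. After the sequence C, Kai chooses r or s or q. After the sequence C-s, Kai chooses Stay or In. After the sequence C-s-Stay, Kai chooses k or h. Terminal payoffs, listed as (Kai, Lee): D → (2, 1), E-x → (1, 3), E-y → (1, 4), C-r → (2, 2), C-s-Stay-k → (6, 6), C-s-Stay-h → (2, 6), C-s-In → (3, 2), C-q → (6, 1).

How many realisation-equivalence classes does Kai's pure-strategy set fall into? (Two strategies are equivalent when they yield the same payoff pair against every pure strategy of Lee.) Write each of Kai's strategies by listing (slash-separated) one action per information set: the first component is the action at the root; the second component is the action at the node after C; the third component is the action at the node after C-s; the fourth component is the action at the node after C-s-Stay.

7

Kai has 36 pure strategies: D/r/Stay/k, D/r/Stay/h, D/r/In/k, D/r/In/h, D/s/Stay/k, D/s/Stay/h, D/s/In/k, D/s/In/h, D/q/Stay/k, D/q/Stay/h, D/q/In/k, D/q/In/h, E/r/Stay/k, E/r/Stay/h, E/r/In/k, E/r/In/h, E/s/Stay/k, E/s/Stay/h, E/s/In/k, E/s/In/h, E/q/Stay/k, E/q/Stay/h, E/q/In/k, E/q/In/h, C/r/Stay/k, C/r/Stay/h, C/r/In/k, C/r/In/h, C/s/Stay/k, C/s/Stay/h, C/s/In/k, C/s/In/h, C/q/Stay/k, C/q/Stay/h, C/q/In/k, C/q/In/h. Columns: x, y.
{D/r/Stay/k, D/r/Stay/h, D/r/In/k, D/r/In/h, D/s/Stay/k, D/s/Stay/h, D/s/In/k, D/s/In/h, D/q/Stay/k, D/q/Stay/h, D/q/In/k, D/q/In/h} → row (2,1) (2,1)
{E/r/Stay/k, E/r/Stay/h, E/r/In/k, E/r/In/h, E/s/Stay/k, E/s/Stay/h, E/s/In/k, E/s/In/h, E/q/Stay/k, E/q/Stay/h, E/q/In/k, E/q/In/h} → row (1,3) (1,4)
{C/r/Stay/k, C/r/Stay/h, C/r/In/k, C/r/In/h} → row (2,2) (2,2)
{C/s/Stay/k} → row (6,6) (6,6)
{C/s/Stay/h} → row (2,6) (2,6)
{C/s/In/k, C/s/In/h} → row (3,2) (3,2)
{C/q/Stay/k, C/q/Stay/h, C/q/In/k, C/q/In/h} → row (6,1) (6,1)
That's 7 distinct rows out of 36 strategies.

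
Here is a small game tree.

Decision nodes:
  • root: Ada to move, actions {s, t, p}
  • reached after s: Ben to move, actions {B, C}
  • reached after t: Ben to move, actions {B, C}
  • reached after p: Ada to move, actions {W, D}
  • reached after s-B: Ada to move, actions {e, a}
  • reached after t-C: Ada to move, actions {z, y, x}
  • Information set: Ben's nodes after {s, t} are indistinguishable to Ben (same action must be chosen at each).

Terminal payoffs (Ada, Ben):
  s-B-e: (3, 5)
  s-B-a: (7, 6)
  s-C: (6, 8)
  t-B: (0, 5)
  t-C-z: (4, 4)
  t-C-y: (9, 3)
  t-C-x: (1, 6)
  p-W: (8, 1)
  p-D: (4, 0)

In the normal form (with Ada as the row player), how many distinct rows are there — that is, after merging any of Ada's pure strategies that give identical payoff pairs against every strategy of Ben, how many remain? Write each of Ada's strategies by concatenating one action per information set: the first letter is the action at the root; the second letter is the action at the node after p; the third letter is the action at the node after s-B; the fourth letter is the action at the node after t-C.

Ada has 36 pure strategies: sWez, sWey, sWex, sWaz, sWay, sWax, sDez, sDey, sDex, sDaz, sDay, sDax, tWez, tWey, tWex, tWaz, tWay, tWax, tDez, tDey, tDex, tDaz, tDay, tDax, pWez, pWey, pWex, pWaz, pWay, pWax, pDez, pDey, pDex, pDaz, pDay, pDax. Columns: B, C.
{sWez, sWey, sWex, sDez, sDey, sDex} → row (3,5) (6,8)
{sWaz, sWay, sWax, sDaz, sDay, sDax} → row (7,6) (6,8)
{tWez, tWaz, tDez, tDaz} → row (0,5) (4,4)
{tWey, tWay, tDey, tDay} → row (0,5) (9,3)
{tWex, tWax, tDex, tDax} → row (0,5) (1,6)
{pWez, pWey, pWex, pWaz, pWay, pWax} → row (8,1) (8,1)
{pDez, pDey, pDex, pDaz, pDay, pDax} → row (4,0) (4,0)
That's 7 distinct rows out of 36 strategies.

7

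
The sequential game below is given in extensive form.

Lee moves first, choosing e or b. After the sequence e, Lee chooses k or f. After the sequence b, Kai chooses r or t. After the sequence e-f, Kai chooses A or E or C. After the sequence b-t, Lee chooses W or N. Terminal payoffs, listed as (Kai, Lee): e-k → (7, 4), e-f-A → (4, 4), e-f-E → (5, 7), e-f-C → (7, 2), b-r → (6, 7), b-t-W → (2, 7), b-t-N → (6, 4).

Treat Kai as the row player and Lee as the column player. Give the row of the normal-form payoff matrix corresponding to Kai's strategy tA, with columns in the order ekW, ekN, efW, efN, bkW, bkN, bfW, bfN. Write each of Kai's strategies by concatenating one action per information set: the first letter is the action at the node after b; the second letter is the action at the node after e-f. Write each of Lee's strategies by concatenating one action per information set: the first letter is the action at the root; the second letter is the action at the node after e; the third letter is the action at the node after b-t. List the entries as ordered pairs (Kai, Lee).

(7,4) (7,4) (4,4) (4,4) (2,7) (6,4) (2,7) (6,4)

vs ekW: Lee plays e → Lee plays k at [e] → (7, 4)
vs ekN: Lee plays e → Lee plays k at [e] → (7, 4)
vs efW: Lee plays e → Lee plays f at [e] → Kai plays A at [e-f] → (4, 4)
vs efN: Lee plays e → Lee plays f at [e] → Kai plays A at [e-f] → (4, 4)
vs bkW: Lee plays b → Kai plays t at [b] → Lee plays W at [b-t] → (2, 7)
vs bkN: Lee plays b → Kai plays t at [b] → Lee plays N at [b-t] → (6, 4)
vs bfW: Lee plays b → Kai plays t at [b] → Lee plays W at [b-t] → (2, 7)
vs bfN: Lee plays b → Kai plays t at [b] → Lee plays N at [b-t] → (6, 4)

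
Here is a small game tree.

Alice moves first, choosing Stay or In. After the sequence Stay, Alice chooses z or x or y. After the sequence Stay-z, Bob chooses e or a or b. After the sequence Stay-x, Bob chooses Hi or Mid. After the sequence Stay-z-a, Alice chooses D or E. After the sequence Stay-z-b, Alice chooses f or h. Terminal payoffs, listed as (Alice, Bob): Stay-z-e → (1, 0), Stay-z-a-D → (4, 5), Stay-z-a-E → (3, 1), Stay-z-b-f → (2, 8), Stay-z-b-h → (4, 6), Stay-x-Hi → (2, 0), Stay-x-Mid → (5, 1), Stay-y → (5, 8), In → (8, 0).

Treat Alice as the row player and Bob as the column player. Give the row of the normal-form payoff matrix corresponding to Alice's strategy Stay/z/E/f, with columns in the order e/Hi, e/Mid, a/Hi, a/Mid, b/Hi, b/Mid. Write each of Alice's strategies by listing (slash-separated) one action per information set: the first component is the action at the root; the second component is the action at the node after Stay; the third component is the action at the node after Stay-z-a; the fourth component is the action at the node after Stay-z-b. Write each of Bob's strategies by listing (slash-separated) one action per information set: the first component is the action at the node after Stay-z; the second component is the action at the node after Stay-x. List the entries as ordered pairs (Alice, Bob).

vs e/Hi: Alice plays Stay → Alice plays z at [Stay] → Bob plays e at [Stay-z] → (1, 0)
vs e/Mid: Alice plays Stay → Alice plays z at [Stay] → Bob plays e at [Stay-z] → (1, 0)
vs a/Hi: Alice plays Stay → Alice plays z at [Stay] → Bob plays a at [Stay-z] → Alice plays E at [Stay-z-a] → (3, 1)
vs a/Mid: Alice plays Stay → Alice plays z at [Stay] → Bob plays a at [Stay-z] → Alice plays E at [Stay-z-a] → (3, 1)
vs b/Hi: Alice plays Stay → Alice plays z at [Stay] → Bob plays b at [Stay-z] → Alice plays f at [Stay-z-b] → (2, 8)
vs b/Mid: Alice plays Stay → Alice plays z at [Stay] → Bob plays b at [Stay-z] → Alice plays f at [Stay-z-b] → (2, 8)

(1,0) (1,0) (3,1) (3,1) (2,8) (2,8)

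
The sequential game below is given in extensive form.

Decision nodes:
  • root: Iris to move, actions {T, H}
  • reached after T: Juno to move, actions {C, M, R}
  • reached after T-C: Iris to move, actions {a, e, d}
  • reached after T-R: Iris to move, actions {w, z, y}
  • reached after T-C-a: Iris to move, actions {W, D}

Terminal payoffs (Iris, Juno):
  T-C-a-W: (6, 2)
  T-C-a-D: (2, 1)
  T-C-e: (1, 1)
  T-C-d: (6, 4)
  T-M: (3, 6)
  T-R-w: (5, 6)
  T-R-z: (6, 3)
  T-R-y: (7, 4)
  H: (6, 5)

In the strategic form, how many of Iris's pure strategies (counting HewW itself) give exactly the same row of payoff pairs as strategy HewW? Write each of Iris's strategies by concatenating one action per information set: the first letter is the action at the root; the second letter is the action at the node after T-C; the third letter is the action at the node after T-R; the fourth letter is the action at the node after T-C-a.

18

Row for HewW (columns C, M, R): (6,5) (6,5) (6,5).
Under HewW, Iris's choice at the node after T-C and at the node after T-R and at the node after T-C-a can never be reached regardless of what Juno does, so varying those choices leaves every outcome unchanged.
Holding the reachable choices fixed and varying the unreachable ones freely already gives 3 × 3 × 2 = 18 equivalent strategies.
No other strategy reproduces this row, so those 18 are the full class: HawW, HawD, HazW, HazD, HayW, HayD, HewW, HewD, HezW, HezD, HeyW, HeyD, HdwW, HdwD, HdzW, HdzD, HdyW, HdyD.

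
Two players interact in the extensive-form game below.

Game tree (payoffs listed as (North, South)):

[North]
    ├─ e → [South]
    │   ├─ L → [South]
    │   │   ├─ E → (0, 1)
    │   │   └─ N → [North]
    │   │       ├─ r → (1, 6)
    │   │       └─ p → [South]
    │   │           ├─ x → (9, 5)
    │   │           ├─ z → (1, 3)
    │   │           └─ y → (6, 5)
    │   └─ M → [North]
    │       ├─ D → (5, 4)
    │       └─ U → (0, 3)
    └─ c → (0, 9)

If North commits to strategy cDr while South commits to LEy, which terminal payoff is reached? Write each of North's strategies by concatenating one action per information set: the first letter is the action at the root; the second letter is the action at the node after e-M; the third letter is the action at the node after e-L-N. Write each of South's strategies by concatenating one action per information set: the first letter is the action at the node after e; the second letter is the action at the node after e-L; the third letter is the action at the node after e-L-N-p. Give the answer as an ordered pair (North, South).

(0, 9)

Trace the play path from the root:
  North plays c
→ terminal payoff (0, 9).
(North's choice at the node after e-M is never reached on this path, so it doesn't affect the outcome.)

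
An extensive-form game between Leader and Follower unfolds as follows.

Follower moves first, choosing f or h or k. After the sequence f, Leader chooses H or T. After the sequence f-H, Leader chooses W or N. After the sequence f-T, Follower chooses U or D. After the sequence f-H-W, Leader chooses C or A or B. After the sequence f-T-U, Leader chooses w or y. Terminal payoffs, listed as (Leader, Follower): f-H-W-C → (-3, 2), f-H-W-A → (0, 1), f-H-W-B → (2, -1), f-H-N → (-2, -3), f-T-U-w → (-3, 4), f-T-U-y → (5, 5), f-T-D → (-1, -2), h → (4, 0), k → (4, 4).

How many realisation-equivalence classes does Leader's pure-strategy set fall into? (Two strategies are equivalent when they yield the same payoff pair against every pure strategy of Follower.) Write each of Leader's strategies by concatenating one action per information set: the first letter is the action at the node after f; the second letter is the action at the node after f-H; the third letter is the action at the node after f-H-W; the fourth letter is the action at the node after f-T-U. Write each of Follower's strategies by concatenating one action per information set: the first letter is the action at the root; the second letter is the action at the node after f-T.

Leader has 24 pure strategies: HWCw, HWCy, HWAw, HWAy, HWBw, HWBy, HNCw, HNCy, HNAw, HNAy, HNBw, HNBy, TWCw, TWCy, TWAw, TWAy, TWBw, TWBy, TNCw, TNCy, TNAw, TNAy, TNBw, TNBy. Columns: fU, fD, hU, hD, kU, kD.
{HWCw, HWCy} → row (-3,2) (-3,2) (4,0) (4,0) (4,4) (4,4)
{HWAw, HWAy} → row (0,1) (0,1) (4,0) (4,0) (4,4) (4,4)
{HWBw, HWBy} → row (2,-1) (2,-1) (4,0) (4,0) (4,4) (4,4)
{HNCw, HNCy, HNAw, HNAy, HNBw, HNBy} → row (-2,-3) (-2,-3) (4,0) (4,0) (4,4) (4,4)
{TWCw, TWAw, TWBw, TNCw, TNAw, TNBw} → row (-3,4) (-1,-2) (4,0) (4,0) (4,4) (4,4)
{TWCy, TWAy, TWBy, TNCy, TNAy, TNBy} → row (5,5) (-1,-2) (4,0) (4,0) (4,4) (4,4)
That's 6 distinct rows out of 24 strategies.

6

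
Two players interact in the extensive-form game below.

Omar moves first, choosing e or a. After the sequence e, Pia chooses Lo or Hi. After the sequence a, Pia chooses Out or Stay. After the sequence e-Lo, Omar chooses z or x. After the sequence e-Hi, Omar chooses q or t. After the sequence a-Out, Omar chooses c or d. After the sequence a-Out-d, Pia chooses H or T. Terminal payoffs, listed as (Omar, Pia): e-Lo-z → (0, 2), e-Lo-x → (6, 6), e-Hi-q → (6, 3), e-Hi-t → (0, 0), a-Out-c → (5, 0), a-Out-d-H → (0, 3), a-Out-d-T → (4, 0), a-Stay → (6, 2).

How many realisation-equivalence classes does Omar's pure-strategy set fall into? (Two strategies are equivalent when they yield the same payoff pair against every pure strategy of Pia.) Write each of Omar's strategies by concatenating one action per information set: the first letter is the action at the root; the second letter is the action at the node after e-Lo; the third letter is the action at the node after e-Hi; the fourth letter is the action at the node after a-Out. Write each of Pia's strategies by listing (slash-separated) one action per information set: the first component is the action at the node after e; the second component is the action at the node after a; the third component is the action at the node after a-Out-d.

6

Omar has 16 pure strategies: ezqc, ezqd, eztc, eztd, exqc, exqd, extc, extd, azqc, azqd, aztc, aztd, axqc, axqd, axtc, axtd. Columns: Lo/Out/H, Lo/Out/T, Lo/Stay/H, Lo/Stay/T, Hi/Out/H, Hi/Out/T, Hi/Stay/H, Hi/Stay/T.
{ezqc, ezqd} → row (0,2) (0,2) (0,2) (0,2) (6,3) (6,3) (6,3) (6,3)
{eztc, eztd} → row (0,2) (0,2) (0,2) (0,2) (0,0) (0,0) (0,0) (0,0)
{exqc, exqd} → row (6,6) (6,6) (6,6) (6,6) (6,3) (6,3) (6,3) (6,3)
{extc, extd} → row (6,6) (6,6) (6,6) (6,6) (0,0) (0,0) (0,0) (0,0)
{azqc, aztc, axqc, axtc} → row (5,0) (5,0) (6,2) (6,2) (5,0) (5,0) (6,2) (6,2)
{azqd, aztd, axqd, axtd} → row (0,3) (4,0) (6,2) (6,2) (0,3) (4,0) (6,2) (6,2)
That's 6 distinct rows out of 16 strategies.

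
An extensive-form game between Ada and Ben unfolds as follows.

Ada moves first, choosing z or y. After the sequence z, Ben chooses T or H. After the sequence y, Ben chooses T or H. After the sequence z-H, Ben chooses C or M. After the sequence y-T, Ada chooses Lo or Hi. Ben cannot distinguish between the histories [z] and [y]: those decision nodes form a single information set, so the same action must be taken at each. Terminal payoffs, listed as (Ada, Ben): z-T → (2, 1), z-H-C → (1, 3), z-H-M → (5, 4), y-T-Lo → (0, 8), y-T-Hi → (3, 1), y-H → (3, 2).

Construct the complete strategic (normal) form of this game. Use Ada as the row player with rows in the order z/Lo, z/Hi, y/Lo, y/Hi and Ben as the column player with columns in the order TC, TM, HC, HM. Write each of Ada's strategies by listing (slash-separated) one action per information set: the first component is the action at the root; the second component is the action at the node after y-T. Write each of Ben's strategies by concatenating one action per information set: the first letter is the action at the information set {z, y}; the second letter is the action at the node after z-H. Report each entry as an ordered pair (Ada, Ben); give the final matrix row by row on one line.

z/Lo: (2,1) (2,1) (1,3) (5,4) | z/Hi: (2,1) (2,1) (1,3) (5,4) | y/Lo: (0,8) (0,8) (3,2) (3,2) | y/Hi: (3,1) (3,1) (3,2) (3,2)

Row z/Lo: TC→(2,1), TM→(2,1), HC→(1,3), HM→(5,4)
Row z/Hi: TC→(2,1), TM→(2,1), HC→(1,3), HM→(5,4)
Row y/Lo: TC→(0,8), TM→(0,8), HC→(3,2), HM→(3,2)
Row y/Hi: TC→(3,1), TM→(3,1), HC→(3,2), HM→(3,2)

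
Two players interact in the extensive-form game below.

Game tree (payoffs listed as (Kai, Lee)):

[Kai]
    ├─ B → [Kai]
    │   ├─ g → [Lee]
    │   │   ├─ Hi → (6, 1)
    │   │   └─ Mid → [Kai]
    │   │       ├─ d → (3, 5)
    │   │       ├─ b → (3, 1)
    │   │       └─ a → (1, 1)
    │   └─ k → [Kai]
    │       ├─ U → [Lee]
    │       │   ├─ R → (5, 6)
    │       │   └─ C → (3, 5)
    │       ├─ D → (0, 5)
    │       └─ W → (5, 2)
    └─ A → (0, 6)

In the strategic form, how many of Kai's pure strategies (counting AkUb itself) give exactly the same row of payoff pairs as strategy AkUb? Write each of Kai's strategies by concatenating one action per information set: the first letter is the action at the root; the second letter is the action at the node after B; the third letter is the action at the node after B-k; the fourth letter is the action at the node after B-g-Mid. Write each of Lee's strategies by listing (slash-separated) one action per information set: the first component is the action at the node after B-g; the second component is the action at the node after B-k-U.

18

Row for AkUb (columns Hi/R, Hi/C, Mid/R, Mid/C): (0,6) (0,6) (0,6) (0,6).
Under AkUb, Kai's choice at the node after B and at the node after B-k and at the node after B-g-Mid can never be reached regardless of what Lee does, so varying those choices leaves every outcome unchanged.
Holding the reachable choices fixed and varying the unreachable ones freely already gives 2 × 3 × 3 = 18 equivalent strategies.
No other strategy reproduces this row, so those 18 are the full class: AgUd, AgUb, AgUa, AgDd, AgDb, AgDa, AgWd, AgWb, AgWa, AkUd, AkUb, AkUa, AkDd, AkDb, AkDa, AkWd, AkWb, AkWa.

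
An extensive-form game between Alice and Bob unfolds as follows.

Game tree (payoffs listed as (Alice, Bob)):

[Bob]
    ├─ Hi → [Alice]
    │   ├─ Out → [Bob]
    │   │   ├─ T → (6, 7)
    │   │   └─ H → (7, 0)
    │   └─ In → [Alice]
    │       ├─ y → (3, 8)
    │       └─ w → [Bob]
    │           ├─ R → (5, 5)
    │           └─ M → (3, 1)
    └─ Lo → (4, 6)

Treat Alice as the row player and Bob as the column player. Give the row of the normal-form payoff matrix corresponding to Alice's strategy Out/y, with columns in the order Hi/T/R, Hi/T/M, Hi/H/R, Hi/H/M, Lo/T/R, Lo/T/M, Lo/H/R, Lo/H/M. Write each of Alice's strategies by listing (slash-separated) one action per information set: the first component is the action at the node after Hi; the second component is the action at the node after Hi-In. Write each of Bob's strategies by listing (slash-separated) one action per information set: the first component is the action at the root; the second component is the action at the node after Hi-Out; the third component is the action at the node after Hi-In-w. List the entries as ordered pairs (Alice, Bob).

(6,7) (6,7) (7,0) (7,0) (4,6) (4,6) (4,6) (4,6)

vs Hi/T/R: Bob plays Hi → Alice plays Out at [Hi] → Bob plays T at [Hi-Out] → (6, 7)
vs Hi/T/M: Bob plays Hi → Alice plays Out at [Hi] → Bob plays T at [Hi-Out] → (6, 7)
vs Hi/H/R: Bob plays Hi → Alice plays Out at [Hi] → Bob plays H at [Hi-Out] → (7, 0)
vs Hi/H/M: Bob plays Hi → Alice plays Out at [Hi] → Bob plays H at [Hi-Out] → (7, 0)
vs Lo/T/R: Bob plays Lo → (4, 6)
vs Lo/T/M: Bob plays Lo → (4, 6)
vs Lo/H/R: Bob plays Lo → (4, 6)
vs Lo/H/M: Bob plays Lo → (4, 6)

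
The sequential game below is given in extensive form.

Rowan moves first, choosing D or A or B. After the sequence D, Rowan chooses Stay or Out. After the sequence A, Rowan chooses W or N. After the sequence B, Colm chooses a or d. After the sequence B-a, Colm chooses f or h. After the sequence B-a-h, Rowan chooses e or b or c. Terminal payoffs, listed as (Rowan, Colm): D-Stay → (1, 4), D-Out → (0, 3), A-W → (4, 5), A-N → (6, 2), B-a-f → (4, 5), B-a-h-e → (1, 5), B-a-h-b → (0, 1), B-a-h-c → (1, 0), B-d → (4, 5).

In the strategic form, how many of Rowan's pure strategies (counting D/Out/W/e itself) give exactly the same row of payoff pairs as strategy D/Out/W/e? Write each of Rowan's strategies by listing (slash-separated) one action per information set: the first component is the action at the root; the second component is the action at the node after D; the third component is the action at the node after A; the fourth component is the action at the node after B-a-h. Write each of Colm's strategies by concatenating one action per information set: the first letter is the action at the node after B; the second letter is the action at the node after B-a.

Row for D/Out/W/e (columns af, ah, df, dh): (0,3) (0,3) (0,3) (0,3).
Under D/Out/W/e, Rowan's choice at the node after A and at the node after B-a-h can never be reached regardless of what Colm does, so varying those choices leaves every outcome unchanged.
Holding the reachable choices fixed and varying the unreachable ones freely already gives 2 × 3 = 6 equivalent strategies.
No other strategy reproduces this row, so those 6 are the full class: D/Out/W/e, D/Out/W/b, D/Out/W/c, D/Out/N/e, D/Out/N/b, D/Out/N/c.

6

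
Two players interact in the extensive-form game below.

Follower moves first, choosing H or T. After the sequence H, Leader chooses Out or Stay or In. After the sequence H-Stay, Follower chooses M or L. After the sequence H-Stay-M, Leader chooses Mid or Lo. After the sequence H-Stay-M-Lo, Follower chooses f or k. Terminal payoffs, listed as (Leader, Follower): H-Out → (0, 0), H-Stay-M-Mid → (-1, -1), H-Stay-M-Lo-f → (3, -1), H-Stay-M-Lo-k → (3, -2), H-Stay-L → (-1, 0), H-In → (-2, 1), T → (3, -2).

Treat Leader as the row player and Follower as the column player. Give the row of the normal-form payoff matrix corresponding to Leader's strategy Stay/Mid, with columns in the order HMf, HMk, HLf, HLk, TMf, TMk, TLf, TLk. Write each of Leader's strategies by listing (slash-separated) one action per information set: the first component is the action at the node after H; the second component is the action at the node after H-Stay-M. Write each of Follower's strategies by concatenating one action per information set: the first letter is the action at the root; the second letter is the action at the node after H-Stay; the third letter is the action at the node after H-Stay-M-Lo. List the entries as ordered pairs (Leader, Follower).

(-1,-1) (-1,-1) (-1,0) (-1,0) (3,-2) (3,-2) (3,-2) (3,-2)

vs HMf: Follower plays H → Leader plays Stay at [H] → Follower plays M at [H-Stay] → Leader plays Mid at [H-Stay-M] → (-1, -1)
vs HMk: Follower plays H → Leader plays Stay at [H] → Follower plays M at [H-Stay] → Leader plays Mid at [H-Stay-M] → (-1, -1)
vs HLf: Follower plays H → Leader plays Stay at [H] → Follower plays L at [H-Stay] → (-1, 0)
vs HLk: Follower plays H → Leader plays Stay at [H] → Follower plays L at [H-Stay] → (-1, 0)
vs TMf: Follower plays T → (3, -2)
vs TMk: Follower plays T → (3, -2)
vs TLf: Follower plays T → (3, -2)
vs TLk: Follower plays T → (3, -2)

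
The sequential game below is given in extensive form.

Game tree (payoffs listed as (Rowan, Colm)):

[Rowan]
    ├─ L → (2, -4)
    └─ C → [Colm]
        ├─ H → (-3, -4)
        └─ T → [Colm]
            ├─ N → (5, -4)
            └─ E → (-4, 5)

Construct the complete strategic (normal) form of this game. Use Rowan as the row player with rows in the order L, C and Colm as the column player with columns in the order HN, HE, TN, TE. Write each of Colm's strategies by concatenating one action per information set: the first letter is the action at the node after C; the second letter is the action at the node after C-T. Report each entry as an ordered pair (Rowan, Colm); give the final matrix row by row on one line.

L: (2,-4) (2,-4) (2,-4) (2,-4) | C: (-3,-4) (-3,-4) (5,-4) (-4,5)

           HN       HE       TN       TE
   L   (2,-4)   (2,-4)   (2,-4)   (2,-4)
   C  (-3,-4)  (-3,-4)   (5,-4)   (-4,5)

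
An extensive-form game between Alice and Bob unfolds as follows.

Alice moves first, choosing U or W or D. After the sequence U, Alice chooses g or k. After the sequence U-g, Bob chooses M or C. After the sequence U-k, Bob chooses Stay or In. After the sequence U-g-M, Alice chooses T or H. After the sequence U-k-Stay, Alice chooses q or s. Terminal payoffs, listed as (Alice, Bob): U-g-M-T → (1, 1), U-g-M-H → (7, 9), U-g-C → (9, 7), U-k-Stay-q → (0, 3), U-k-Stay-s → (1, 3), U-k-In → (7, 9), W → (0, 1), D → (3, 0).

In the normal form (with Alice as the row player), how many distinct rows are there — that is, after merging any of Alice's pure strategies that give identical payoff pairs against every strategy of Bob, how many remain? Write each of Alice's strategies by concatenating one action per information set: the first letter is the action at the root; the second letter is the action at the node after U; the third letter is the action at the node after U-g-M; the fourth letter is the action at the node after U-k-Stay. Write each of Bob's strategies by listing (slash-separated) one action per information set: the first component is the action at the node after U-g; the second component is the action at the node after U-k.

6

Alice has 24 pure strategies: UgTq, UgTs, UgHq, UgHs, UkTq, UkTs, UkHq, UkHs, WgTq, WgTs, WgHq, WgHs, WkTq, WkTs, WkHq, WkHs, DgTq, DgTs, DgHq, DgHs, DkTq, DkTs, DkHq, DkHs. Columns: M/Stay, M/In, C/Stay, C/In.
{UgTq, UgTs} → row (1,1) (1,1) (9,7) (9,7)
{UgHq, UgHs} → row (7,9) (7,9) (9,7) (9,7)
{UkTq, UkHq} → row (0,3) (7,9) (0,3) (7,9)
{UkTs, UkHs} → row (1,3) (7,9) (1,3) (7,9)
{WgTq, WgTs, WgHq, WgHs, WkTq, WkTs, WkHq, WkHs} → row (0,1) (0,1) (0,1) (0,1)
{DgTq, DgTs, DgHq, DgHs, DkTq, DkTs, DkHq, DkHs} → row (3,0) (3,0) (3,0) (3,0)
That's 6 distinct rows out of 24 strategies.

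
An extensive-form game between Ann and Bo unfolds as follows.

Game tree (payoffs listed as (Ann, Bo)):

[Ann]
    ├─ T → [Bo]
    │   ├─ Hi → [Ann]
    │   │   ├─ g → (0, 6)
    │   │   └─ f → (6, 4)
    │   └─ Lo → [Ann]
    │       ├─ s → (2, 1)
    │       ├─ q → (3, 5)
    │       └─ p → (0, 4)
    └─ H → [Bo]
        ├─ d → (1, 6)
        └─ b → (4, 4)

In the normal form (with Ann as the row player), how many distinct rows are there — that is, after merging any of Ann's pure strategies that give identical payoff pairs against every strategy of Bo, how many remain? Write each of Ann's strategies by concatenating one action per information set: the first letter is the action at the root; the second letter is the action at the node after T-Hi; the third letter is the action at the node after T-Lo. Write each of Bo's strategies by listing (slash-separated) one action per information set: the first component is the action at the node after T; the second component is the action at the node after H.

Ann has 12 pure strategies: Tgs, Tgq, Tgp, Tfs, Tfq, Tfp, Hgs, Hgq, Hgp, Hfs, Hfq, Hfp. Columns: Hi/d, Hi/b, Lo/d, Lo/b.
{Tgs} → row (0,6) (0,6) (2,1) (2,1)
{Tgq} → row (0,6) (0,6) (3,5) (3,5)
{Tgp} → row (0,6) (0,6) (0,4) (0,4)
{Tfs} → row (6,4) (6,4) (2,1) (2,1)
{Tfq} → row (6,4) (6,4) (3,5) (3,5)
{Tfp} → row (6,4) (6,4) (0,4) (0,4)
{Hgs, Hgq, Hgp, Hfs, Hfq, Hfp} → row (1,6) (4,4) (1,6) (4,4)
That's 7 distinct rows out of 12 strategies.

7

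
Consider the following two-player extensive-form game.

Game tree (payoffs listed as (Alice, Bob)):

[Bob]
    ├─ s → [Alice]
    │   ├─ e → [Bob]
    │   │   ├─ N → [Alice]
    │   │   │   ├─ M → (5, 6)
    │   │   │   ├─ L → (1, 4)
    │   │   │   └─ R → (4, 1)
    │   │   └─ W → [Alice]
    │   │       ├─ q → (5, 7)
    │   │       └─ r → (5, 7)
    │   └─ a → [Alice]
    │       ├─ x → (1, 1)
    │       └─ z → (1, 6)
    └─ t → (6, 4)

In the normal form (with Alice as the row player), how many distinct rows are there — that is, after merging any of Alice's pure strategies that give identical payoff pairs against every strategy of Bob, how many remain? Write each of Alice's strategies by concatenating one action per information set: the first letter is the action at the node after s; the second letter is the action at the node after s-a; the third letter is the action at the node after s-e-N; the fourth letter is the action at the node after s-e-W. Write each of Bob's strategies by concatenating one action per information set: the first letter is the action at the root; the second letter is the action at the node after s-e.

5

Alice has 24 pure strategies: exMq, exMr, exLq, exLr, exRq, exRr, ezMq, ezMr, ezLq, ezLr, ezRq, ezRr, axMq, axMr, axLq, axLr, axRq, axRr, azMq, azMr, azLq, azLr, azRq, azRr. Columns: sN, sW, tN, tW.
{exMq, exMr, ezMq, ezMr} → row (5,6) (5,7) (6,4) (6,4)
{exLq, exLr, ezLq, ezLr} → row (1,4) (5,7) (6,4) (6,4)
{exRq, exRr, ezRq, ezRr} → row (4,1) (5,7) (6,4) (6,4)
{axMq, axMr, axLq, axLr, axRq, axRr} → row (1,1) (1,1) (6,4) (6,4)
{azMq, azMr, azLq, azLr, azRq, azRr} → row (1,6) (1,6) (6,4) (6,4)
That's 5 distinct rows out of 24 strategies.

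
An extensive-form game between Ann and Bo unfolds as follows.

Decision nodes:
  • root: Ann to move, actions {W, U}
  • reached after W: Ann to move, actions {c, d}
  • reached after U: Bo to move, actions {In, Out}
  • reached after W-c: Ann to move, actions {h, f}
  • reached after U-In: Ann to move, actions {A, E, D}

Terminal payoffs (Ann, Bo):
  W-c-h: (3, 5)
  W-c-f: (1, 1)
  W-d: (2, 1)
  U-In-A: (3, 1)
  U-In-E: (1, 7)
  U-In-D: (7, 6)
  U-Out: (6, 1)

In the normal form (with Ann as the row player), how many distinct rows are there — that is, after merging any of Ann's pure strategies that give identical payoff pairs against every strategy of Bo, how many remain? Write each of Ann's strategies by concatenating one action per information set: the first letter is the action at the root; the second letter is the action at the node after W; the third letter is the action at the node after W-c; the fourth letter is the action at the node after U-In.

6

Ann has 24 pure strategies: WchA, WchE, WchD, WcfA, WcfE, WcfD, WdhA, WdhE, WdhD, WdfA, WdfE, WdfD, UchA, UchE, UchD, UcfA, UcfE, UcfD, UdhA, UdhE, UdhD, UdfA, UdfE, UdfD. Columns: In, Out.
{WchA, WchE, WchD} → row (3,5) (3,5)
{WcfA, WcfE, WcfD} → row (1,1) (1,1)
{WdhA, WdhE, WdhD, WdfA, WdfE, WdfD} → row (2,1) (2,1)
{UchA, UcfA, UdhA, UdfA} → row (3,1) (6,1)
{UchE, UcfE, UdhE, UdfE} → row (1,7) (6,1)
{UchD, UcfD, UdhD, UdfD} → row (7,6) (6,1)
That's 6 distinct rows out of 24 strategies.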